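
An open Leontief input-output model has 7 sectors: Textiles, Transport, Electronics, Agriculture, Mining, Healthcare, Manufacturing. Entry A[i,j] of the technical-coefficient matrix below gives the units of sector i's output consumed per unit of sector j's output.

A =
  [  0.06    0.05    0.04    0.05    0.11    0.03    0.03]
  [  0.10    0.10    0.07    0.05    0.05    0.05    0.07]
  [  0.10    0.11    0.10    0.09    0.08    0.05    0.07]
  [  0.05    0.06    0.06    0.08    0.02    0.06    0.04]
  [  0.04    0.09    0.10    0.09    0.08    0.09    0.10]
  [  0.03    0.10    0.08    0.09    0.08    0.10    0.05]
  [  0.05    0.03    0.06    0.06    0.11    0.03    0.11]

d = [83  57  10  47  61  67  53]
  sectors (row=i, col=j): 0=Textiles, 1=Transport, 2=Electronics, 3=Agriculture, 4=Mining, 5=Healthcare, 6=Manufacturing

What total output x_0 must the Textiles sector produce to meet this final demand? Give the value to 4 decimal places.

122.8452

Form M = I − A:
  [  0.94   -0.05   -0.04   -0.05   -0.11   -0.03   -0.03]
  [ -0.10    0.90   -0.07   -0.05   -0.05   -0.05   -0.07]
  [ -0.10   -0.11    0.90   -0.09   -0.08   -0.05   -0.07]
  [ -0.05   -0.06   -0.06    0.92   -0.02   -0.06   -0.04]
  [ -0.04   -0.09   -0.10   -0.09    0.92   -0.09   -0.10]
  [ -0.03   -0.10   -0.08   -0.09   -0.08    0.90   -0.05]
  [ -0.05   -0.03   -0.06   -0.06   -0.11   -0.03    0.89]
Leontief inverse L = M⁻¹:
  [  1.1044    0.1072    0.0945    0.1037    0.1644    0.0741    0.0804]
  [  0.1612    1.1728    0.1378    0.1167    0.1224    0.1026    0.1333]
  [  0.1753    0.2006    1.1847    0.1736    0.1664    0.1159    0.1479]
  [  0.0951    0.1155    0.1112    1.1317    0.0710    0.1012    0.0856]
  [  0.1127    0.1809    0.1864    0.1755    1.1656    0.1584    0.1804]
  [  0.0955    0.1846    0.1584    0.1676    0.1545    1.1640    0.1205]
  [  0.1029    0.0954    0.1257    0.1251    0.1786    0.0811    1.1747]
Total output x = L · d:
  x_0 = 1.1044·83 + 0.1072·57 + 0.0945·10 + 0.1037·47 + 0.1644·61 + 0.0741·67 + 0.0804·53 = 122.8452
  x_1 = 0.1612·83 + 1.1728·57 + 0.1378·10 + 0.1167·47 + 0.1224·61 + 0.1026·67 + 0.1333·53 = 108.4947
  x_2 = 0.1753·83 + 0.2006·57 + 1.1847·10 + 0.1736·47 + 0.1664·61 + 0.1159·67 + 0.1479·53 = 71.7406
  x_3 = 0.0951·83 + 0.1155·57 + 0.1112·10 + 1.1317·47 + 0.0710·61 + 0.1012·67 + 0.0856·53 = 84.4222
  x_4 = 0.1127·83 + 0.1809·57 + 0.1864·10 + 0.1755·47 + 1.1656·61 + 0.1584·67 + 0.1804·53 = 121.0596
  x_5 = 0.0955·83 + 0.1846·57 + 0.1584·10 + 0.1676·47 + 0.1545·61 + 1.1640·67 + 0.1205·53 = 121.7133
  x_6 = 0.1029·83 + 0.0954·57 + 0.1257·10 + 0.1251·47 + 0.1786·61 + 0.0811·67 + 1.1747·53 = 99.7020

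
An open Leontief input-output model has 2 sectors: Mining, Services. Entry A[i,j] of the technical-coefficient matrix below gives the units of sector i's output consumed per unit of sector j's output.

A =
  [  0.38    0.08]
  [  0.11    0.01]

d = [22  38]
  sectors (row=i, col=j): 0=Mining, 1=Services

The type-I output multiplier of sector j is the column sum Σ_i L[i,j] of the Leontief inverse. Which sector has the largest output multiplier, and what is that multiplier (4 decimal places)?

Mining (1.8182)

Form M = I − A:
  [  0.62   -0.08]
  [ -0.11    0.99]
Leontief inverse L = M⁻¹:
  [  1.6364    0.1322]
  [  0.1818    1.0248]
Total output x = L · d:
  x_0 = 1.6364·22 + 0.1322·38 = 41.0248
  x_1 = 0.1818·22 + 1.0248·38 = 42.9421
Output multipliers (column sums of L):
  Mining: 1.8182
  Services: 1.1570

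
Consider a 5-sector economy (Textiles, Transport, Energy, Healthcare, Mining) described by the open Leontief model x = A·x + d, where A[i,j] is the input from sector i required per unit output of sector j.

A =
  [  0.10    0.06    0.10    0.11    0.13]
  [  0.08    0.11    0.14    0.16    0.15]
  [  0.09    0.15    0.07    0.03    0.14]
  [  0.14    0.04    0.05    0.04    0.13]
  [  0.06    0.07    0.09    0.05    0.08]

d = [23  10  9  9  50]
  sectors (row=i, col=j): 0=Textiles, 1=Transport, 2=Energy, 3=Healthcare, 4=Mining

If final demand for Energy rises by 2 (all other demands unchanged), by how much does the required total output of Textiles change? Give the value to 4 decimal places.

Form M = I − A:
  [  0.90   -0.06   -0.10   -0.11   -0.13]
  [ -0.08    0.89   -0.14   -0.16   -0.15]
  [ -0.09   -0.15    0.93   -0.03   -0.14]
  [ -0.14   -0.04   -0.05    0.96   -0.13]
  [ -0.06   -0.07   -0.09   -0.05    0.92]
Leontief inverse L = M⁻¹:
  [  1.1851    0.1374    0.1811    0.1770    0.2424]
  [  0.1904    1.2122    0.2449    0.2470    0.2967]
  [  0.1700    0.2315    1.1587    0.1075    0.2533]
  [  0.2058    0.1001    0.1173    1.0970    0.2183]
  [  0.1196    0.1293    0.1502    0.1005    1.1620]
Total output x = L · d:
  x_0 = 1.1851·23 + 0.1374·10 + 0.1811·9 + 0.1770·9 + 0.2424·50 = 43.9774
  x_1 = 0.1904·23 + 1.2122·10 + 0.2449·9 + 0.2470·9 + 0.2967·50 = 35.7643
  x_2 = 0.1700·23 + 0.2315·10 + 1.1587·9 + 0.1075·9 + 0.2533·50 = 30.2857
  x_3 = 0.2058·23 + 0.1001·10 + 0.1173·9 + 1.0970·9 + 0.2183·50 = 27.5766
  x_4 = 0.1196·23 + 0.1293·10 + 0.1502·9 + 0.1005·9 + 1.1620·50 = 64.3986
Δx_0 = L[0,2] · Δd_2 = 0.1811 · 2 = 0.3622

0.3622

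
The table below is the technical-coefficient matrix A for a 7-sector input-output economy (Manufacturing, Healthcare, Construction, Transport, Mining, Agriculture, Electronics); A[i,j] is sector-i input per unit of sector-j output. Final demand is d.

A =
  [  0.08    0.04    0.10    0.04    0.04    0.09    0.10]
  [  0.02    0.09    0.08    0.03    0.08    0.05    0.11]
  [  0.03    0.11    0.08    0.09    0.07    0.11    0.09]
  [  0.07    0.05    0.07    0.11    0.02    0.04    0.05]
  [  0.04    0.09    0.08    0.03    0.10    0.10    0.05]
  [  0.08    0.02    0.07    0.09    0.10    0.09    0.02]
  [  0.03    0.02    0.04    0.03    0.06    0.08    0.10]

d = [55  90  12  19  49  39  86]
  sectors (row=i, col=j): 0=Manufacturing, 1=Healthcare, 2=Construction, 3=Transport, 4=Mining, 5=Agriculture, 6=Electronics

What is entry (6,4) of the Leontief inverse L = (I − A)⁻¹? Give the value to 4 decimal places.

L[6,4] = 0.1075

Form M = I − A:
  [  0.92   -0.04   -0.10   -0.04   -0.04   -0.09   -0.10]
  [ -0.02    0.91   -0.08   -0.03   -0.08   -0.05   -0.11]
  [ -0.03   -0.11    0.92   -0.09   -0.07   -0.11   -0.09]
  [ -0.07   -0.05   -0.07    0.89   -0.02   -0.04   -0.05]
  [ -0.04   -0.09   -0.08   -0.03    0.90   -0.10   -0.05]
  [ -0.08   -0.02   -0.07   -0.09   -0.10    0.91   -0.02]
  [ -0.03   -0.02   -0.04   -0.03   -0.06   -0.08    0.90]
Leontief inverse L = M⁻¹:
  [  1.1262    0.0925    0.1668    0.0966    0.1031    0.1670    0.1679]
  [  0.0577    1.1433    0.1407    0.0782    0.1419    0.1200    0.1751]
  [  0.0823    0.1746    1.1578    0.1570    0.1456    0.1953    0.1674]
  [  0.1095    0.0950    0.1265    1.1604    0.0671    0.0991    0.1068]
  [  0.0845    0.1484    0.1487    0.0850    1.1689    0.1769    0.1160]
  [  0.1281    0.0736    0.1376    0.1479    0.1608    1.1635    0.0800]
  [  0.0632    0.0559    0.0865    0.0694    0.1075    0.1354    1.1464]
Total output x = L · d:
  x_0 = 1.1262·55 + 0.0925·90 + 0.1668·12 + 0.0966·19 + 0.1031·49 + 0.1670·39 + 0.1679·86 = 100.1181
  x_1 = 0.0577·55 + 1.1433·90 + 0.1407·12 + 0.0782·19 + 0.1419·49 + 0.1200·39 + 0.1751·86 = 135.9290
  x_2 = 0.0823·55 + 0.1746·90 + 1.1578·12 + 0.1570·19 + 0.1456·49 + 0.1953·39 + 0.1674·86 = 66.2580
  x_3 = 0.1095·55 + 0.0950·90 + 0.1265·12 + 1.1604·19 + 0.0671·49 + 0.0991·39 + 0.1068·86 = 54.4772
  x_4 = 0.0845·55 + 0.1484·90 + 0.1487·12 + 0.0850·19 + 1.1689·49 + 0.1769·39 + 0.1160·86 = 95.5559
  x_5 = 0.1281·55 + 0.0736·90 + 0.1376·12 + 0.1479·19 + 0.1608·49 + 1.1635·39 + 0.0800·86 = 78.2689
  x_6 = 0.0632·55 + 0.0559·90 + 0.0865·12 + 0.0694·19 + 0.1075·49 + 0.1354·39 + 1.1464·86 = 120.0018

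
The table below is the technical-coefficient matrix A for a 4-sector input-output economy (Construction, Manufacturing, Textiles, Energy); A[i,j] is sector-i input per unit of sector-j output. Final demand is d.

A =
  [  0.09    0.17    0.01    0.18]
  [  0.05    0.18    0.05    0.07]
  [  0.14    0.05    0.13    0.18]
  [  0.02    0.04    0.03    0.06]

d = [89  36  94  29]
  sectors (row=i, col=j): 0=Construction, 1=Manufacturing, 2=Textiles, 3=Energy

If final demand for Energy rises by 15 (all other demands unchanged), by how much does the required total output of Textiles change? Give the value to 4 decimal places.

Form M = I − A:
  [  0.91   -0.17   -0.01   -0.18]
  [ -0.05    0.82   -0.05   -0.07]
  [ -0.14   -0.05    0.87   -0.18]
  [ -0.02   -0.04   -0.03    0.94]
Leontief inverse L = M⁻¹:
  [  1.1232    0.2467    0.0354    0.2402]
  [  0.0831    1.2475    0.0769    0.1235]
  [  0.1925    0.1243    1.1681    0.2698]
  [  0.0336    0.0623    0.0413    1.0828]
Total output x = L · d:
  x_0 = 1.1232·89 + 0.2467·36 + 0.0354·94 + 0.2402·29 = 119.1368
  x_1 = 0.0831·89 + 1.2475·36 + 0.0769·94 + 0.1235·29 = 63.1149
  x_2 = 0.1925·89 + 0.1243·36 + 1.1681·94 + 0.2698·29 = 139.2271
  x_3 = 0.0336·89 + 0.0623·36 + 0.0413·94 + 1.0828·29 = 40.5151
Δx_2 = L[2,3] · Δd_3 = 0.2698 · 15 = 4.0468

4.0468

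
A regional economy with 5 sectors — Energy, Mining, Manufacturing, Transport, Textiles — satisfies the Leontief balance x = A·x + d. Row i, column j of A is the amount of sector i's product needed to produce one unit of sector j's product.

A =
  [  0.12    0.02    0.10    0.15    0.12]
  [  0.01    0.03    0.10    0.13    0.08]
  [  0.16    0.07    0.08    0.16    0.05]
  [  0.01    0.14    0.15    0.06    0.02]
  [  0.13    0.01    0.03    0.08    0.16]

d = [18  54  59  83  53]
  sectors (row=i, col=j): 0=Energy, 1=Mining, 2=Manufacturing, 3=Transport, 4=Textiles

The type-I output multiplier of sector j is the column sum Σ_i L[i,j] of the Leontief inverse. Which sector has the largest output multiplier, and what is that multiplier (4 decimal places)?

Form M = I − A:
  [  0.88   -0.02   -0.10   -0.15   -0.12]
  [ -0.01    0.97   -0.10   -0.13   -0.08]
  [ -0.16   -0.07    0.92   -0.16   -0.05]
  [ -0.01   -0.14   -0.15    0.94   -0.02]
  [ -0.13   -0.01   -0.03   -0.08    0.84]
Leontief inverse L = M⁻¹:
  [  1.2030    0.0765    0.1864    0.2510    0.1962]
  [  0.0619    1.0733    0.1595    0.1961    0.1252]
  [  0.2360    0.1292    1.1740    0.2658    0.1222]
  [  0.0640    0.1823    0.2150    1.1415    0.0665]
  [  0.2014    0.0466    0.0932    0.1594    1.2330]
Total output x = L · d:
  x_0 = 1.2030·18 + 0.0765·54 + 0.1864·59 + 0.2510·83 + 0.1962·53 = 68.0101
  x_1 = 0.0619·18 + 1.0733·54 + 0.1595·59 + 0.1961·83 + 0.1252·53 = 91.3953
  x_2 = 0.2360·18 + 0.1292·54 + 1.1740·59 + 0.2658·83 + 0.1222·53 = 109.0241
  x_3 = 0.0640·18 + 0.1823·54 + 0.2150·59 + 1.1415·83 + 0.0665·53 = 121.9504
  x_4 = 0.2014·18 + 0.0466·54 + 0.0932·59 + 0.1594·83 + 1.2330·53 = 90.2167
Output multipliers (column sums of L):
  Energy: 1.7663
  Mining: 1.5079
  Manufacturing: 1.8280
  Transport: 2.0137
  Textiles: 1.7432

Transport (2.0137)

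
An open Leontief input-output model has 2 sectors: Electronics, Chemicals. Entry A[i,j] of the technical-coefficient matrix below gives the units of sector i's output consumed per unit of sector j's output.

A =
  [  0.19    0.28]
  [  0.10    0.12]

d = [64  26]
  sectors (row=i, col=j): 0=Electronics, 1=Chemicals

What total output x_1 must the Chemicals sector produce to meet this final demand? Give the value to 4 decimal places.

40.0993

Form M = I − A:
  [  0.81   -0.28]
  [ -0.10    0.88]
Leontief inverse L = M⁻¹:
  [  1.2850    0.4089]
  [  0.1460    1.1828]
Total output x = L · d:
  x_0 = 1.2850·64 + 0.4089·26 = 92.8738
  x_1 = 0.1460·64 + 1.1828·26 = 40.0993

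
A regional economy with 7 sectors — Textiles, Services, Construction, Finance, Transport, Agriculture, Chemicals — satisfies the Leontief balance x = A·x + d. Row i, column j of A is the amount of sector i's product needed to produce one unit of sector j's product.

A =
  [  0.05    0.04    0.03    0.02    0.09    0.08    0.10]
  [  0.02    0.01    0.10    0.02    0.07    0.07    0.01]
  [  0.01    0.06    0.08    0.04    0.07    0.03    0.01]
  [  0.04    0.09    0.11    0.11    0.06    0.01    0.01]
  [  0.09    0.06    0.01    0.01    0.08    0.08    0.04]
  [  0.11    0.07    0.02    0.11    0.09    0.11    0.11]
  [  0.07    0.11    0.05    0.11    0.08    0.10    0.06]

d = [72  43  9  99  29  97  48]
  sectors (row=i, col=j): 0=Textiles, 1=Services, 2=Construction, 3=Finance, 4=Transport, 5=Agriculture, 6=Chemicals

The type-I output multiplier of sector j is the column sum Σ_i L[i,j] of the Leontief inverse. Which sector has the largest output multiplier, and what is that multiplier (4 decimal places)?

Transport (1.9476)

Form M = I − A:
  [  0.95   -0.04   -0.03   -0.02   -0.09   -0.08   -0.10]
  [ -0.02    0.99   -0.10   -0.02   -0.07   -0.07   -0.01]
  [ -0.01   -0.06    0.92   -0.04   -0.07   -0.03   -0.01]
  [ -0.04   -0.09   -0.11    0.89   -0.06   -0.01   -0.01]
  [ -0.09   -0.06   -0.01   -0.01    0.92   -0.08   -0.04]
  [ -0.11   -0.07   -0.02   -0.11   -0.09    0.89   -0.11]
  [ -0.07   -0.11   -0.05   -0.11   -0.08   -0.10    0.94]
Leontief inverse L = M⁻¹:
  [  1.0985    0.0889    0.0657    0.0659    0.1494    0.1380    0.1417]
  [  0.0506    1.0423    0.1262    0.0488    0.1104    0.1052    0.0353]
  [  0.0357    0.0887    1.1096    0.0650    0.1074    0.0612    0.0290]
  [  0.0713    0.1306    0.1577    1.1466    0.1113    0.0486    0.0333]
  [  0.1330    0.0989    0.0401    0.0460    1.1335    0.1325    0.0799]
  [  0.1787    0.1424    0.0800    0.1810    0.1775    1.1907    0.1702]
  [  0.1283    0.1722    0.1091    0.1714    0.1581    0.1695    1.1089]
Total output x = L · d:
  x_0 = 1.0985·72 + 0.0889·43 + 0.0657·9 + 0.0659·99 + 0.1494·29 + 0.1380·97 + 0.1417·48 = 114.5574
  x_1 = 0.0506·72 + 1.0423·43 + 0.1262·9 + 0.0488·99 + 0.1104·29 + 0.1052·97 + 0.0353·48 = 69.5358
  x_2 = 0.0357·72 + 0.0887·43 + 1.1096·9 + 0.0650·99 + 0.1074·29 + 0.0612·97 + 0.0290·48 = 33.2491
  x_3 = 0.0713·72 + 0.1306·43 + 0.1577·9 + 1.1466·99 + 0.1113·29 + 0.0486·97 + 0.0333·48 = 135.2232
  x_4 = 0.1330·72 + 0.0989·43 + 0.0401·9 + 0.0460·99 + 1.1335·29 + 0.1325·97 + 0.0799·48 = 68.2996
  x_5 = 0.1787·72 + 0.1424·43 + 0.0800·9 + 0.1810·99 + 0.1775·29 + 1.1907·97 + 0.1702·48 = 166.4360
  x_6 = 0.1283·72 + 0.1722·43 + 0.1091·9 + 0.1714·99 + 0.1581·29 + 0.1695·97 + 1.1089·48 = 108.8431
Output multipliers (column sums of L):
  Textiles: 1.6961
  Services: 1.7639
  Construction: 1.6884
  Finance: 1.7248
  Transport: 1.9476
  Agriculture: 1.8457
  Chemicals: 1.5982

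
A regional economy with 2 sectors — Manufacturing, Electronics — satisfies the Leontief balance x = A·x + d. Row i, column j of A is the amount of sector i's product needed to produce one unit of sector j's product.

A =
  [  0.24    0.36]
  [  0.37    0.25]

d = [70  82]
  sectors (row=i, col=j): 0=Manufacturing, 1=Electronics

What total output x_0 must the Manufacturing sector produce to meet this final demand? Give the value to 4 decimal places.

Form M = I − A:
  [  0.76   -0.36]
  [ -0.37    0.75]
Leontief inverse L = M⁻¹:
  [  1.7170    0.8242]
  [  0.8471    1.7399]
Total output x = L · d:
  x_0 = 1.7170·70 + 0.8242·82 = 187.7747
  x_1 = 0.8471·70 + 1.7399·82 = 201.9689

187.7747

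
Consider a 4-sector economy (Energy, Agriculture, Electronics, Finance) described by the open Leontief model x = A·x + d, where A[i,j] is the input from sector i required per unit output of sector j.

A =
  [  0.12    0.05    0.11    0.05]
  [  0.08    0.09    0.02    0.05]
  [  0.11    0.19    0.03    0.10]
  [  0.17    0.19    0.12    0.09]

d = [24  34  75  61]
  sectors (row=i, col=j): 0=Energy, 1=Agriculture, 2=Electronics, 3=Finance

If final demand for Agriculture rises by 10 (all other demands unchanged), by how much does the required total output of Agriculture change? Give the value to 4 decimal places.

11.3079

Form M = I − A:
  [  0.88   -0.05   -0.11   -0.05]
  [ -0.08    0.91   -0.02   -0.05]
  [ -0.11   -0.19    0.97   -0.10]
  [ -0.17   -0.19   -0.12    0.91]
Leontief inverse L = M⁻¹:
  [  1.1820    0.1139    0.1472    0.0874]
  [  0.1229    1.1308    0.0464    0.0740]
  [  0.1861    0.2645    1.0752    0.1429]
  [  0.2710    0.2923    0.1790    1.1495]
Total output x = L · d:
  x_0 = 1.1820·24 + 0.1139·34 + 0.1472·75 + 0.0874·61 = 48.6116
  x_1 = 0.1229·24 + 1.1308·34 + 0.0464·75 + 0.0740·61 = 49.3895
  x_2 = 0.1861·24 + 0.2645·34 + 1.0752·75 + 0.1429·61 = 102.8141
  x_3 = 0.2710·24 + 0.2923·34 + 0.1790·75 + 1.1495·61 = 99.9843
Δx_1 = L[1,1] · Δd_1 = 1.1308 · 10 = 11.3079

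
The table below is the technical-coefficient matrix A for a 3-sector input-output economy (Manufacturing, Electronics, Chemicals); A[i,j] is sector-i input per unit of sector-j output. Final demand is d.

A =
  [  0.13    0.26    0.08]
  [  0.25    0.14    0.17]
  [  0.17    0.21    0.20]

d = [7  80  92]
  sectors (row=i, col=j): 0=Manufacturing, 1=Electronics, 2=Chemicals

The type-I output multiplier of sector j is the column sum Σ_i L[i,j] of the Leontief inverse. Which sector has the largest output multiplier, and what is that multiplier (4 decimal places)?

Electronics (2.3047)

Form M = I − A:
  [  0.87   -0.26   -0.08]
  [ -0.25    0.86   -0.17]
  [ -0.17   -0.21    0.80]
Leontief inverse L = M⁻¹:
  [  1.3256    0.4568    0.2296]
  [  0.4652    1.3867    0.3412]
  [  0.4038    0.4611    1.3884]
Total output x = L · d:
  x_0 = 1.3256·7 + 0.4568·80 + 0.2296·92 = 66.9512
  x_1 = 0.4652·7 + 1.3867·80 + 0.3412·92 = 145.5851
  x_2 = 0.4038·7 + 0.4611·80 + 1.3884·92 = 167.4432
Output multipliers (column sums of L):
  Manufacturing: 2.1945
  Electronics: 2.3047
  Chemicals: 1.9592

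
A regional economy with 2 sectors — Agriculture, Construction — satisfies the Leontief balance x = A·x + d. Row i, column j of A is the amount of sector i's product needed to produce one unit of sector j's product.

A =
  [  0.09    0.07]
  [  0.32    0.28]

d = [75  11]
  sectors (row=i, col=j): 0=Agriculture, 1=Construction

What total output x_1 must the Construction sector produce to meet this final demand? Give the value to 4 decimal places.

Form M = I − A:
  [  0.91   -0.07]
  [ -0.32    0.72]
Leontief inverse L = M⁻¹:
  [  1.1378    0.1106]
  [  0.5057    1.4381]
Total output x = L · d:
  x_0 = 1.1378·75 + 0.1106·11 = 86.5518
  x_1 = 0.5057·75 + 1.4381·11 = 53.7453

53.7453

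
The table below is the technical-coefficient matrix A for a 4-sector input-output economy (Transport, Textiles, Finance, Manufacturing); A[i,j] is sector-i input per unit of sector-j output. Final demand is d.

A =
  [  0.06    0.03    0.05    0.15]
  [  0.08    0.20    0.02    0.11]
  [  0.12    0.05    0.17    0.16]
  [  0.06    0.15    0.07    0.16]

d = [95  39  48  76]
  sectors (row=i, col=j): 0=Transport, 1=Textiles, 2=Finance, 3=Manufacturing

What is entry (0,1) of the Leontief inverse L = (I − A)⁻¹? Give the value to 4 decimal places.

L[0,1] = 0.0886

Form M = I − A:
  [  0.94   -0.03   -0.05   -0.15]
  [ -0.08    0.80   -0.02   -0.11]
  [ -0.12   -0.05    0.83   -0.16]
  [ -0.06   -0.15   -0.07    0.84]
Leontief inverse L = M⁻¹:
  [  1.0968    0.0886    0.0871    0.2240]
  [  0.1305    1.2966    0.0563    0.2038]
  [  0.1891    0.1390    1.2439    0.2889]
  [  0.1174    0.2495    0.1199    1.2670]
Total output x = L · d:
  x_0 = 1.0968·95 + 0.0886·39 + 0.0871·48 + 0.2240·76 = 128.8580
  x_1 = 0.1305·95 + 1.2966·39 + 0.0563·48 + 0.2038·76 = 81.1646
  x_2 = 0.1891·95 + 0.1390·39 + 1.2439·48 + 0.2889·76 = 105.0478
  x_3 = 0.1174·95 + 0.2495·39 + 0.1199·48 + 1.2670·76 = 122.9280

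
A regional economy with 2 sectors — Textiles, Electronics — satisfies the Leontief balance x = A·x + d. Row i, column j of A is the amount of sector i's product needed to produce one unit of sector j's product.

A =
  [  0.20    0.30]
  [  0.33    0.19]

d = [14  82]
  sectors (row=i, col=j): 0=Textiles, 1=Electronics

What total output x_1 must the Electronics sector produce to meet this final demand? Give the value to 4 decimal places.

127.9053

Form M = I − A:
  [  0.80   -0.30]
  [ -0.33    0.81]
Leontief inverse L = M⁻¹:
  [  1.4754    0.5464]
  [  0.6011    1.4572]
Total output x = L · d:
  x_0 = 1.4754·14 + 0.5464·82 = 65.4645
  x_1 = 0.6011·14 + 1.4572·82 = 127.9053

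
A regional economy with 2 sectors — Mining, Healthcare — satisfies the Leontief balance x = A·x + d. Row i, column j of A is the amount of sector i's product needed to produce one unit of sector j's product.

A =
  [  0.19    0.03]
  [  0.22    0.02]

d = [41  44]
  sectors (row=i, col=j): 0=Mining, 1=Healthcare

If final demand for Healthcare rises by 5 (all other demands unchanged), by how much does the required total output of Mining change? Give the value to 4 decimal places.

Form M = I − A:
  [  0.81   -0.03]
  [ -0.22    0.98]
Leontief inverse L = M⁻¹:
  [  1.2449    0.0381]
  [  0.2795    1.0290]
Total output x = L · d:
  x_0 = 1.2449·41 + 0.0381·44 = 52.7185
  x_1 = 0.2795·41 + 1.0290·44 = 56.7327
Δx_0 = L[0,1] · Δd_1 = 0.0381 · 5 = 0.1905

0.1905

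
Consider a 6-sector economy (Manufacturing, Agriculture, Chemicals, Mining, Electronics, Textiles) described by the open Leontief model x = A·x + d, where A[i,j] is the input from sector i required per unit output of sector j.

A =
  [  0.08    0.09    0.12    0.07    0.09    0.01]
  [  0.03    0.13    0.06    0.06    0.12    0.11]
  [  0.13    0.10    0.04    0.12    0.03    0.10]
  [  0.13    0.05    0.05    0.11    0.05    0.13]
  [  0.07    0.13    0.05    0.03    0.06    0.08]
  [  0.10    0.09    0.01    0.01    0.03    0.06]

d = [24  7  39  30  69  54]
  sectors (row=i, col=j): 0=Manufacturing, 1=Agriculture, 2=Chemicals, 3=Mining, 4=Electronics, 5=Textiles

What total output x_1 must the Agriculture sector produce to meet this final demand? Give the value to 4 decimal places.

41.3580

Form M = I − A:
  [  0.92   -0.09   -0.12   -0.07   -0.09   -0.01]
  [ -0.03    0.87   -0.06   -0.06   -0.12   -0.11]
  [ -0.13   -0.10    0.96   -0.12   -0.03   -0.10]
  [ -0.13   -0.05   -0.05    0.89   -0.05   -0.13]
  [ -0.07   -0.13   -0.05   -0.03    0.94   -0.08]
  [ -0.10   -0.09   -0.01   -0.01   -0.03    0.94]
Leontief inverse L = M⁻¹:
  [  1.1558    0.1775    0.1710    0.1318    0.1484    0.0821]
  [  0.1053    1.2257    0.1071    0.1136    0.1820    0.1872]
  [  0.2132    0.1909    1.0965    0.1826    0.0951    0.1746]
  [  0.2148    0.1387    0.1043    1.1699    0.1102    0.2008]
  [  0.1309    0.2098    0.0930    0.0761    1.1147    0.1412]
  [  0.1418    0.1464    0.0442    0.0417    0.0710    1.0990]
Total output x = L · d:
  x_0 = 1.1558·24 + 0.1775·7 + 0.1710·39 + 0.1318·30 + 0.1484·69 + 0.0821·54 = 54.2798
  x_1 = 0.1053·24 + 1.2257·7 + 0.1071·39 + 0.1136·30 + 0.1820·69 + 0.1872·54 = 41.3580
  x_2 = 0.2132·24 + 0.1909·7 + 1.0965·39 + 0.1826·30 + 0.0951·69 + 0.1746·54 = 70.6841
  x_3 = 0.2148·24 + 0.1387·7 + 0.1043·39 + 1.1699·30 + 0.1102·69 + 0.2008·54 = 63.7362
  x_4 = 0.1309·24 + 0.2098·7 + 0.0930·39 + 0.0761·30 + 1.1147·69 + 0.1412·54 = 95.0574
  x_5 = 0.1418·24 + 0.1464·7 + 0.0442·39 + 0.0417·30 + 0.0710·69 + 1.0990·54 = 71.6448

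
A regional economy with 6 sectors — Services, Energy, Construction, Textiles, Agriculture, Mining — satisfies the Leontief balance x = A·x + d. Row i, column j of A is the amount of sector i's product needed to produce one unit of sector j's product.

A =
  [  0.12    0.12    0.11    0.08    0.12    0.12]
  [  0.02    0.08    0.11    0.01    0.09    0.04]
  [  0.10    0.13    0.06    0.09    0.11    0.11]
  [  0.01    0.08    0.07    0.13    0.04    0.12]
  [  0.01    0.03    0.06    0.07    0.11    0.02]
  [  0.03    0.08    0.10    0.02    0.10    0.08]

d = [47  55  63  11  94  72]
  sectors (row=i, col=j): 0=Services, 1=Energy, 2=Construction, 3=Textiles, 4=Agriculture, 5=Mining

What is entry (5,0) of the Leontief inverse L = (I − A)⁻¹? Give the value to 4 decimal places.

Form M = I − A:
  [  0.88   -0.12   -0.11   -0.08   -0.12   -0.12]
  [ -0.02    0.92   -0.11   -0.01   -0.09   -0.04]
  [ -0.10   -0.13    0.94   -0.09   -0.11   -0.11]
  [ -0.01   -0.08   -0.07    0.87   -0.04   -0.12]
  [ -0.01   -0.03   -0.06   -0.07    0.89   -0.02]
  [ -0.03   -0.08   -0.10   -0.02   -0.10    0.92]
Leontief inverse L = M⁻¹:
  [  1.1776    0.2239    0.2138    0.1571    0.2390    0.2146]
  [  0.0492    1.1326    0.1606    0.0484    0.1527    0.0845]
  [  0.1467    0.2192    1.1523    0.1567    0.2129    0.1915]
  [  0.0398    0.1470    0.1366    1.1821    0.1110    0.1845]
  [  0.0293    0.0702    0.0998    0.1084    1.1584    0.0581]
  [  0.0627    0.1404    0.1600    0.0638    0.1725    1.1324]
Total output x = L · d:
  x_0 = 1.1776·47 + 0.2239·55 + 0.2138·63 + 0.1571·11 + 0.2390·94 + 0.2146·72 = 120.7758
  x_1 = 0.0492·47 + 1.1326·55 + 0.1606·63 + 0.0484·11 + 0.1527·94 + 0.0845·72 = 95.6906
  x_2 = 0.1467·47 + 0.2192·55 + 1.1523·63 + 0.1567·11 + 0.2129·94 + 0.1915·72 = 127.0666
  x_3 = 0.0398·47 + 0.1470·55 + 0.1366·63 + 1.1821·11 + 0.1110·94 + 0.1845·72 = 55.2807
  x_4 = 0.0293·47 + 0.0702·55 + 0.0998·63 + 0.1084·11 + 1.1584·94 + 0.0581·72 = 125.7935
  x_5 = 0.0627·47 + 0.1404·55 + 0.1600·63 + 0.0638·11 + 0.1725·94 + 1.1324·72 = 119.2067

L[5,0] = 0.0627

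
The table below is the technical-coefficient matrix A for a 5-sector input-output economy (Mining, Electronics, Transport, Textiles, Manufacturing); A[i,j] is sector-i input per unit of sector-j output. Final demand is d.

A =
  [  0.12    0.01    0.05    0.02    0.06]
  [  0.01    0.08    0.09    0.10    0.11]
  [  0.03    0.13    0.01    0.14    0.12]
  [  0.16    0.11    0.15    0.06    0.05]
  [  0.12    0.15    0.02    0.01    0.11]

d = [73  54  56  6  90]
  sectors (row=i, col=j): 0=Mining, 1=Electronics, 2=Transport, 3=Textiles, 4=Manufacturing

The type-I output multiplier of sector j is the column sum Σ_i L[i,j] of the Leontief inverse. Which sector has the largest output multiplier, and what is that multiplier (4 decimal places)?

Form M = I − A:
  [  0.88   -0.01   -0.05   -0.02   -0.06]
  [ -0.01    0.92   -0.09   -0.10   -0.11]
  [ -0.03   -0.13    0.99   -0.14   -0.12]
  [ -0.16   -0.11   -0.15    0.94   -0.05]
  [ -0.12   -0.15   -0.02   -0.01    0.89]
Leontief inverse L = M⁻¹:
  [  1.1597    0.0430    0.0706    0.0408    0.0953]
  [  0.0678    1.1523    0.1338    0.1458    0.1732]
  [  0.0975    0.2039    1.0653    0.1844    0.1858]
  [  0.2301    0.1857    0.2008    1.1197    0.1284]
  [  0.1726    0.2067    0.0583    0.0468    1.1713]
Total output x = L · d:
  x_0 = 1.1597·73 + 0.0430·54 + 0.0706·56 + 0.0408·6 + 0.0953·90 = 99.7514
  x_1 = 0.0678·73 + 1.1523·54 + 0.1338·56 + 0.1458·6 + 0.1732·90 = 91.1248
  x_2 = 0.0975·73 + 0.2039·54 + 1.0653·56 + 0.1844·6 + 0.1858·90 = 95.6082
  x_3 = 0.2301·73 + 0.1857·54 + 0.2008·56 + 1.1197·6 + 0.1284·90 = 56.3413
  x_4 = 0.1726·73 + 0.2067·54 + 0.0583·56 + 0.0468·6 + 1.1713·90 = 132.7129
Output multipliers (column sums of L):
  Mining: 1.7276
  Electronics: 1.7915
  Transport: 1.5286
  Textiles: 1.5375
  Manufacturing: 1.7540

Electronics (1.7915)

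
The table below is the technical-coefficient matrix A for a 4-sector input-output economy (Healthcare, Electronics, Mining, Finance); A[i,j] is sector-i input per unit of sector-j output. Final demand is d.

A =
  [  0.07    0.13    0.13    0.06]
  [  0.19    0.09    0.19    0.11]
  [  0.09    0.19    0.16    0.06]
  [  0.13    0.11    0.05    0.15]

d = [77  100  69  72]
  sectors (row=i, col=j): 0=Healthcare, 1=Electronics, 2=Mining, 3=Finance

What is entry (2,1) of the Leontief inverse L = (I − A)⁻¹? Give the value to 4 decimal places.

L[2,1] = 0.3208

Form M = I − A:
  [  0.93   -0.13   -0.13   -0.06]
  [ -0.19    0.91   -0.19   -0.11]
  [ -0.09   -0.19    0.84   -0.06]
  [ -0.13   -0.11   -0.05    0.85]
Leontief inverse L = M⁻¹:
  [  1.1640    0.2321    0.2403    0.1292]
  [  0.3154    1.2403    0.3417    0.2069]
  [  0.2126    0.3208    1.3048    0.1486]
  [  0.2313    0.2149    0.1577    1.2317]
Total output x = L · d:
  x_0 = 1.1640·77 + 0.2321·100 + 0.2403·69 + 0.1292·72 = 138.7170
  x_1 = 0.3154·77 + 1.2403·100 + 0.3417·69 + 0.2069·72 = 186.7855
  x_2 = 0.2126·77 + 0.3208·100 + 1.3048·69 + 0.1486·72 = 149.1737
  x_3 = 0.2313·77 + 0.2149·100 + 0.1577·69 + 1.2317·72 = 138.8686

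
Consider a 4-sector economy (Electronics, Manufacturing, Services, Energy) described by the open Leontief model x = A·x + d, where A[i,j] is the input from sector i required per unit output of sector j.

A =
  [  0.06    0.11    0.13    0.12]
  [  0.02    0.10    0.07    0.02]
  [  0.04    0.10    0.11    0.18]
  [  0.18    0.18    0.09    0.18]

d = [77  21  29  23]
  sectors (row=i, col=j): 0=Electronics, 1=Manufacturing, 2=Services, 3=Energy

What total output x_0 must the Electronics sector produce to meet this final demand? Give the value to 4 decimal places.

100.9633

Form M = I − A:
  [  0.94   -0.11   -0.13   -0.12]
  [ -0.02    0.90   -0.07   -0.02]
  [ -0.04   -0.10    0.89   -0.18]
  [ -0.18   -0.18   -0.09    0.82]
Leontief inverse L = M⁻¹:
  [  1.1173    0.2013    0.2005    0.2124]
  [  0.0392    1.1382    0.1009    0.0556]
  [  0.1084    0.2009    1.1836    0.2806]
  [  0.2658    0.3161    0.1961    1.3092]
Total output x = L · d:
  x_0 = 1.1173·77 + 0.2013·21 + 0.2005·29 + 0.2124·23 = 100.9633
  x_1 = 0.0392·77 + 1.1382·21 + 0.1009·29 + 0.0556·23 = 31.1233
  x_2 = 0.1084·77 + 0.2009·21 + 1.1836·29 + 0.2806·23 = 53.3398
  x_3 = 0.2658·77 + 0.3161·21 + 0.1961·29 + 1.3092·23 = 62.8978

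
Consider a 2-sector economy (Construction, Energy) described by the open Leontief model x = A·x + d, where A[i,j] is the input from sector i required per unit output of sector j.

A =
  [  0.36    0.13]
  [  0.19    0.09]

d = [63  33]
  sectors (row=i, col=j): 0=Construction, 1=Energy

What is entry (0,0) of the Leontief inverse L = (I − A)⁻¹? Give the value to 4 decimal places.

L[0,0] = 1.6317

Form M = I − A:
  [  0.64   -0.13]
  [ -0.19    0.91]
Leontief inverse L = M⁻¹:
  [  1.6317    0.2331]
  [  0.3407    1.1476]
Total output x = L · d:
  x_0 = 1.6317·63 + 0.2331·33 = 110.4895
  x_1 = 0.3407·63 + 1.1476·33 = 59.3330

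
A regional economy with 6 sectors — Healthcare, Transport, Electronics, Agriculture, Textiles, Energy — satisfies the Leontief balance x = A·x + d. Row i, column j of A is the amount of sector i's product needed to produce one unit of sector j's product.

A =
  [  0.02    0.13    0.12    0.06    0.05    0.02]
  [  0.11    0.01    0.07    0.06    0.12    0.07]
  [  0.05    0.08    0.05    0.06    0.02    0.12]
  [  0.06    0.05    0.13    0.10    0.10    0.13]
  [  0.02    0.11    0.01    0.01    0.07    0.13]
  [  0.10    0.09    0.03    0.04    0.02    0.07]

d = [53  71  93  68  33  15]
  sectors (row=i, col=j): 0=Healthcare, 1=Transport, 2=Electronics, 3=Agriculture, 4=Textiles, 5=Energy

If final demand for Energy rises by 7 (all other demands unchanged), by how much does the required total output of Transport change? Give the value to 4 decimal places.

Form M = I − A:
  [  0.98   -0.13   -0.12   -0.06   -0.05   -0.02]
  [ -0.11    0.99   -0.07   -0.06   -0.12   -0.07]
  [ -0.05   -0.08    0.95   -0.06   -0.02   -0.12]
  [ -0.06   -0.05   -0.13    0.90   -0.10   -0.13]
  [ -0.02   -0.11   -0.01   -0.01    0.93   -0.13]
  [ -0.10   -0.09   -0.03   -0.04   -0.02    0.93]
Leontief inverse L = M⁻¹:
  [  1.0653    0.1765    0.1647    0.0986    0.0960    0.0847]
  [  0.1497    1.0746    0.1174    0.0973    0.1626    0.1356]
  [  0.0951    0.1281    1.0934    0.0962    0.0593    0.1745]
  [  0.1200    0.1266    0.1907    1.1517    0.1554    0.2194]
  [  0.0623    0.1526    0.0415    0.0373    1.1070    0.1781]
  [  0.1386    0.1358    0.0734    0.0735    0.0585    1.1164]
Total output x = L · d:
  x_0 = 1.0653·53 + 0.1765·71 + 0.1647·93 + 0.0986·68 + 0.0960·33 + 0.0847·15 = 95.4578
  x_1 = 0.1497·53 + 1.0746·71 + 0.1174·93 + 0.0973·68 + 0.1626·33 + 0.1356·15 = 109.1594
  x_2 = 0.0951·53 + 0.1281·71 + 1.0934·93 + 0.0962·68 + 0.0593·33 + 0.1745·15 = 126.9350
  x_3 = 0.1200·53 + 0.1266·71 + 0.1907·93 + 1.1517·68 + 0.1554·33 + 0.2194·15 = 119.8163
  x_4 = 0.0623·53 + 0.1526·71 + 0.0415·93 + 0.0373·68 + 1.1070·33 + 0.1781·15 = 59.7397
  x_5 = 0.1386·53 + 0.1358·71 + 0.0734·93 + 0.0735·68 + 0.0585·33 + 1.1164·15 = 47.4899
Δx_1 = L[1,5] · Δd_5 = 0.1356 · 7 = 0.9490

0.9490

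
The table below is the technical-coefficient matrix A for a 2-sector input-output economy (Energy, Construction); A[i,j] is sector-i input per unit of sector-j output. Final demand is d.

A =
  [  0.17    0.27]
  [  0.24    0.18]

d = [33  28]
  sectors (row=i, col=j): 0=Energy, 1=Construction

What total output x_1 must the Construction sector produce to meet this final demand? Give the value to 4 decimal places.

Form M = I − A:
  [  0.83   -0.27]
  [ -0.24    0.82]
Leontief inverse L = M⁻¹:
  [  1.3316    0.4385]
  [  0.3897    1.3478]
Total output x = L · d:
  x_0 = 1.3316·33 + 0.4385·28 = 56.2196
  x_1 = 0.3897·33 + 1.3478·28 = 50.6008

50.6008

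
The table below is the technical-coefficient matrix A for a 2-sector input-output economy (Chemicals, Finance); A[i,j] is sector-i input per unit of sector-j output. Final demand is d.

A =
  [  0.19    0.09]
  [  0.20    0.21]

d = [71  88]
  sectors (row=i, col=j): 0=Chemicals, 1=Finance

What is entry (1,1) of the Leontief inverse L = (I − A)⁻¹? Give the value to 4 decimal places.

Form M = I − A:
  [  0.81   -0.09]
  [ -0.20    0.79]
Leontief inverse L = M⁻¹:
  [  1.2703    0.1447]
  [  0.3216    1.3025]
Total output x = L · d:
  x_0 = 1.2703·71 + 0.1447·88 = 102.9265
  x_1 = 0.3216·71 + 1.3025·88 = 137.4498

L[1,1] = 1.3025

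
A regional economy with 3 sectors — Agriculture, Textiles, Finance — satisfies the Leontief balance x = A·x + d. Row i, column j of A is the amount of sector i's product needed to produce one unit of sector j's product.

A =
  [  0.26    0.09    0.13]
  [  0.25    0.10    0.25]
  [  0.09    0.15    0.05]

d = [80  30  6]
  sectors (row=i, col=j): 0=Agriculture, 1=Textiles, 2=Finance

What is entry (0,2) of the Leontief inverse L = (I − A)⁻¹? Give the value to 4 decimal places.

L[0,2] = 0.2464

Form M = I − A:
  [  0.74   -0.09   -0.13]
  [ -0.25    0.90   -0.25]
  [ -0.09   -0.15    0.95]
Leontief inverse L = M⁻¹:
  [  1.4440    0.1855    0.2464]
  [  0.4592    1.2211    0.3842]
  [  0.2093    0.2104    1.1366]
Total output x = L · d:
  x_0 = 1.4440·80 + 0.1855·30 + 0.2464·6 = 122.5605
  x_1 = 0.4592·80 + 1.2211·30 + 0.3842·6 = 75.6767
  x_2 = 0.2093·80 + 0.2104·30 + 1.1366·6 = 29.8757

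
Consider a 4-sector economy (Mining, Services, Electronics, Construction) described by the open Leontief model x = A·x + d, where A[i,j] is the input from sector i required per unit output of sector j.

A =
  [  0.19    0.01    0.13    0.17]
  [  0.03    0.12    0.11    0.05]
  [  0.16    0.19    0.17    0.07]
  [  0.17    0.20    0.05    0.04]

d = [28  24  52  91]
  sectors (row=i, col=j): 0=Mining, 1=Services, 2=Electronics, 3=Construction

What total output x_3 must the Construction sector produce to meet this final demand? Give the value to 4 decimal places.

123.8976

Form M = I − A:
  [  0.81   -0.01   -0.13   -0.17]
  [ -0.03    0.88   -0.11   -0.05]
  [ -0.16   -0.19    0.83   -0.07]
  [ -0.17   -0.20   -0.05    0.96]
Leontief inverse L = M⁻¹:
  [  1.3423    0.1272    0.2429    0.2620]
  [  0.0994    1.1975    0.1799    0.0931]
  [  0.3046    0.3230    1.3053    0.1660]
  [  0.2743    0.2888    0.1485    1.1161]
Total output x = L · d:
  x_0 = 1.3423·28 + 0.1272·24 + 0.2429·52 + 0.2620·91 = 77.1112
  x_1 = 0.0994·28 + 1.1975·24 + 0.1799·52 + 0.0931·91 = 49.3488
  x_2 = 0.3046·28 + 0.3230·24 + 1.3053·52 + 0.1660·91 = 99.2613
  x_3 = 0.2743·28 + 0.2888·24 + 0.1485·52 + 1.1161·91 = 123.8976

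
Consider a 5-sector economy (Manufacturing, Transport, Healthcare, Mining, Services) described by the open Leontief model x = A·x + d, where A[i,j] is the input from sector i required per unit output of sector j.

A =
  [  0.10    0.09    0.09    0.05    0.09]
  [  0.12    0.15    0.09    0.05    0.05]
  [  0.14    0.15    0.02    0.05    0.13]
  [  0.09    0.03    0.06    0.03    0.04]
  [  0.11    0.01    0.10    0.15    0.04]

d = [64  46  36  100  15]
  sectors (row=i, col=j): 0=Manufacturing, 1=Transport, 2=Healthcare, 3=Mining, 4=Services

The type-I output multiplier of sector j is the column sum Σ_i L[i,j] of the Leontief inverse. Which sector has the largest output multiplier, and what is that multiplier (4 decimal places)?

Form M = I − A:
  [  0.90   -0.09   -0.09   -0.05   -0.09]
  [ -0.12    0.85   -0.09   -0.05   -0.05]
  [ -0.14   -0.15    0.98   -0.05   -0.13]
  [ -0.09   -0.03   -0.06    0.97   -0.04]
  [ -0.11   -0.01   -0.10   -0.15    0.96]
Leontief inverse L = M⁻¹:
  [  1.1814    0.1555    0.1433    0.0983    0.1424]
  [  0.2103    1.2298    0.1493    0.0986    0.1081]
  [  0.2323    0.2225    1.0877    0.1081    0.1852]
  [  0.1380    0.0689    0.0912    1.0576    0.0729]
  [  0.1833    0.0646    0.1455    0.1888    1.0898]
Total output x = L · d:
  x_0 = 1.1814·64 + 0.1555·46 + 0.1433·36 + 0.0983·100 + 0.1424·15 = 99.8883
  x_1 = 0.2103·64 + 1.2298·46 + 0.1493·36 + 0.0986·100 + 0.1081·15 = 86.8929
  x_2 = 0.2323·64 + 0.2225·46 + 1.0877·36 + 0.1081·100 + 0.1852·15 = 77.8544
  x_3 = 0.1380·64 + 0.0689·46 + 0.0912·36 + 1.0576·100 + 0.0729·15 = 122.1390
  x_4 = 0.1833·64 + 0.0646·46 + 0.1455·36 + 0.1888·100 + 1.0898·15 = 55.1697
Output multipliers (column sums of L):
  Manufacturing: 1.9453
  Transport: 1.7414
  Healthcare: 1.6171
  Mining: 1.5515
  Services: 1.5984

Manufacturing (1.9453)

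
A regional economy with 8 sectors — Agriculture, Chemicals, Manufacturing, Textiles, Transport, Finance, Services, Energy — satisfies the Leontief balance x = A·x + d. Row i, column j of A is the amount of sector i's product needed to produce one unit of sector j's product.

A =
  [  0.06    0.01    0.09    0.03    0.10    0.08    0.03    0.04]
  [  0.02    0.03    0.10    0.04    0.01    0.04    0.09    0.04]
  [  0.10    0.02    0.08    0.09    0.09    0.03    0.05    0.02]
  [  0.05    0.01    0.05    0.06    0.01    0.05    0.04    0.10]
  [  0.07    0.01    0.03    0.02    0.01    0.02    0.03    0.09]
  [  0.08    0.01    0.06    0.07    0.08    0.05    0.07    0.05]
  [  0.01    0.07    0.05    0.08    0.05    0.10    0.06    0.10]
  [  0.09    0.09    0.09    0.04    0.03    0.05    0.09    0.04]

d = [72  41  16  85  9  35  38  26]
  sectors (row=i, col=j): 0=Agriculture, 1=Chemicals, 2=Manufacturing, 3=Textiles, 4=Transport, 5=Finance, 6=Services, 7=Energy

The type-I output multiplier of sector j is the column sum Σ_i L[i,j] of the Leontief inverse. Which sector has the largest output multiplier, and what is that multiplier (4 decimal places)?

Manufacturing (1.9711)

Form M = I − A:
  [  0.94   -0.01   -0.09   -0.03   -0.10   -0.08   -0.03   -0.04]
  [ -0.02    0.97   -0.10   -0.04   -0.01   -0.04   -0.09   -0.04]
  [ -0.10   -0.02    0.92   -0.09   -0.09   -0.03   -0.05   -0.02]
  [ -0.05   -0.01   -0.05    0.94   -0.01   -0.05   -0.04   -0.10]
  [ -0.07   -0.01   -0.03   -0.02    0.99   -0.02   -0.03   -0.09]
  [ -0.08   -0.01   -0.06   -0.07   -0.08    0.95   -0.07   -0.05]
  [ -0.01   -0.07   -0.05   -0.08   -0.05   -0.10    0.94   -0.10]
  [ -0.09   -0.09   -0.09   -0.04   -0.03   -0.05   -0.09    0.96]
Leontief inverse L = M⁻¹:
  [  1.1127    0.0307    0.1405    0.0717    0.1419    0.1181    0.0704    0.0848]
  [  0.0614    1.0534    0.1463    0.0819    0.0461    0.0772    0.1289    0.0798]
  [  0.1528    0.0417    1.1349    0.1345    0.1331    0.0738    0.0916    0.0716]
  [  0.0944    0.0343    0.0976    1.0977    0.0451    0.0869    0.0794    0.1388]
  [  0.1037    0.0294    0.0677    0.0469    1.0381    0.0489    0.0598    0.1179]
  [  0.1323    0.0351    0.1145    0.1148    0.1226    1.0948    0.1137    0.1017]
  [  0.0676    0.1019    0.1135    0.1320    0.0926    0.1482    1.1163    0.1559]
  [  0.1448    0.1193    0.1561    0.0926    0.0795    0.1013    0.1430    1.0932]
Total output x = L · d:
  x_0 = 1.1127·72 + 0.0307·41 + 0.1405·16 + 0.0717·85 + 0.1419·9 + 0.1181·35 + 0.0704·38 + 0.0848·26 = 100.0110
  x_1 = 0.0614·72 + 1.0534·41 + 0.1463·16 + 0.0819·85 + 0.0461·9 + 0.0772·35 + 0.1289·38 + 0.0798·26 = 67.0003
  x_2 = 0.1528·72 + 0.0417·41 + 1.1349·16 + 0.1345·85 + 0.1331·9 + 0.0738·35 + 0.0916·38 + 0.0716·26 = 51.4225
  x_3 = 0.0944·72 + 0.0343·41 + 0.0976·16 + 1.0977·85 + 0.0451·9 + 0.0869·35 + 0.0794·38 + 0.1388·26 = 113.1413
  x_4 = 0.1037·72 + 0.0294·41 + 0.0677·16 + 0.0469·85 + 1.0381·9 + 0.0489·35 + 0.0598·38 + 0.1179·26 = 30.1354
  x_5 = 0.1323·72 + 0.0351·41 + 0.1145·16 + 0.1148·85 + 0.1226·9 + 1.0948·35 + 0.1137·38 + 0.1017·26 = 68.9438
  x_6 = 0.0676·72 + 0.1019·41 + 0.1135·16 + 0.1320·85 + 0.0926·9 + 0.1482·35 + 1.1163·38 + 0.1559·26 = 74.5677
  x_7 = 0.1448·72 + 0.1193·41 + 0.1561·16 + 0.0926·85 + 0.0795·9 + 0.1013·35 + 0.1430·38 + 1.0932·26 = 63.7990
Output multipliers (column sums of L):
  Agriculture: 1.8696
  Chemicals: 1.4458
  Manufacturing: 1.9711
  Textiles: 1.7721
  Transport: 1.6989
  Finance: 1.7491
  Services: 1.8032
  Energy: 1.8437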